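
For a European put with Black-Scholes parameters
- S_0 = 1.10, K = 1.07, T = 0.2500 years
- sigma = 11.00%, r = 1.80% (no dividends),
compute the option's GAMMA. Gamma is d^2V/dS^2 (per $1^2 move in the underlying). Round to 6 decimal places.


Answer: Gamma = 5.467692

Derivation:
d1 = 0.6120732969; d2 = 0.5570732969
phi(d1) = 0.3307953431; exp(-qT) = 1.0000000000; exp(-rT) = 0.9955101098
Gamma = exp(-qT) * phi(d1) / (S * sigma * sqrt(T)) = 1.0000000000 * 0.3307953431 / (1.1000 * 0.1100 * 0.5000000000) = 5.467692


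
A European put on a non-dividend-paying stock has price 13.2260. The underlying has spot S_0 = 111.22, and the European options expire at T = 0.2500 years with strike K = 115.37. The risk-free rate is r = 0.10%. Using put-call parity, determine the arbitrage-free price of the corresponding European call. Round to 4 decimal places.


Answer: Call price = 9.1048

Derivation:
Put-call parity: C - P = S_0 * exp(-qT) - K * exp(-rT).
S_0 * exp(-qT) = 111.2200 * 1.00000000 = 111.22000000
K * exp(-rT) = 115.3700 * 0.99975003 = 115.34116111
C = P + S*exp(-qT) - K*exp(-rT)
C = 13.2260 + 111.22000000 - 115.34116111 = 9.1048


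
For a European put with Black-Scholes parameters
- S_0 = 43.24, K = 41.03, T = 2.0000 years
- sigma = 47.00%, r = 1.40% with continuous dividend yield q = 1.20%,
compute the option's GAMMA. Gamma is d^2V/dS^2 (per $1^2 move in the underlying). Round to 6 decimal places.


Answer: Gamma = 0.012422

Derivation:
d1 = 0.4172870105; d2 = -0.2473933638
phi(d1) = 0.3656777647; exp(-qT) = 0.9762857098; exp(-rT) = 0.9723883668
Gamma = exp(-qT) * phi(d1) / (S * sigma * sqrt(T)) = 0.9762857098 * 0.3656777647 / (43.2400 * 0.4700 * 1.4142135624) = 0.012422


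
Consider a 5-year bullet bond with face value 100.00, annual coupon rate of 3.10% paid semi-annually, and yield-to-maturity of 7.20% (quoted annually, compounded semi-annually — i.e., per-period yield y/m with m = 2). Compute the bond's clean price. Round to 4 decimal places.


Answer: Price = 83.0366

Derivation:
Coupon per period c = face * coupon_rate / m = 1.550000
Periods per year m = 2; per-period yield y/m = 0.036000
Number of cashflows N = 10
Cashflows (t years, CF_t, discount factor 1/(1+y/m)^(m*t), PV):
  t = 0.5000: CF_t = 1.550000, DF = 0.965251, PV = 1.496139
  t = 1.0000: CF_t = 1.550000, DF = 0.931709, PV = 1.444150
  t = 1.5000: CF_t = 1.550000, DF = 0.899333, PV = 1.393967
  t = 2.0000: CF_t = 1.550000, DF = 0.868082, PV = 1.345528
  t = 2.5000: CF_t = 1.550000, DF = 0.837917, PV = 1.298772
  t = 3.0000: CF_t = 1.550000, DF = 0.808801, PV = 1.253641
  t = 3.5000: CF_t = 1.550000, DF = 0.780696, PV = 1.210078
  t = 4.0000: CF_t = 1.550000, DF = 0.753567, PV = 1.168029
  t = 4.5000: CF_t = 1.550000, DF = 0.727381, PV = 1.127441
  t = 5.0000: CF_t = 101.550000, DF = 0.702106, PV = 71.298825
Price P = sum_t PV_t = 83.036570


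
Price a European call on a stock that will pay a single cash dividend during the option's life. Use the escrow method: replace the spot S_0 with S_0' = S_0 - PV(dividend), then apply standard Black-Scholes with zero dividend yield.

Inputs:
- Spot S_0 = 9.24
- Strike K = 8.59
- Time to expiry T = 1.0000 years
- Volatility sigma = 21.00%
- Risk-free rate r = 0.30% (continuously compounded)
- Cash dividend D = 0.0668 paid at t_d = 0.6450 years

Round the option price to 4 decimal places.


PV(D) = D * exp(-r * t_d) = 0.0668 * 0.99806687 = 0.06667087
S_0' = S_0 - PV(D) = 9.2400 - 0.06667087 = 9.17332913
d1 = (ln(S_0'/K) + (r + sigma^2/2)*T) / (sigma*sqrt(T)) = 0.43215015
d2 = d1 - sigma*sqrt(T) = 0.22215015
exp(-rT) = 0.99700450
N(d1) = 0.66718385; N(d2) = 0.58790150
C = S_0' * N(d1) - K * exp(-rT) * N(d2) = 9.17332913 * 0.66718385 - 8.5900 * 0.99700450 * 0.58790150 = 1.0854

Answer: Price = 1.0854


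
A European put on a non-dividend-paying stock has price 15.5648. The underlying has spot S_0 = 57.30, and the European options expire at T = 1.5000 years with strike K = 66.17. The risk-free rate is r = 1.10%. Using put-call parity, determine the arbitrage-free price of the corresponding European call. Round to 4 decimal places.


Answer: Call price = 7.7776

Derivation:
Put-call parity: C - P = S_0 * exp(-qT) - K * exp(-rT).
S_0 * exp(-qT) = 57.3000 * 1.00000000 = 57.30000000
K * exp(-rT) = 66.1700 * 0.98363538 = 65.08715305
C = P + S*exp(-qT) - K*exp(-rT)
C = 15.5648 + 57.30000000 - 65.08715305 = 7.7776


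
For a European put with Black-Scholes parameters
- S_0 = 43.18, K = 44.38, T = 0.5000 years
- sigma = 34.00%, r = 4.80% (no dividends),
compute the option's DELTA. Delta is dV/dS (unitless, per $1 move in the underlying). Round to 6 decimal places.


d1 = 0.1060182150; d2 = -0.1343980906
phi(d1) = 0.3967065406; exp(-qT) = 1.0000000000; exp(-rT) = 0.9762857098
N(-d1) = 0.4577839501
Delta = -exp(-qT) * N(-d1) = -1.0000000000 * 0.4577839501 = -0.457784

Answer: Delta = -0.457784


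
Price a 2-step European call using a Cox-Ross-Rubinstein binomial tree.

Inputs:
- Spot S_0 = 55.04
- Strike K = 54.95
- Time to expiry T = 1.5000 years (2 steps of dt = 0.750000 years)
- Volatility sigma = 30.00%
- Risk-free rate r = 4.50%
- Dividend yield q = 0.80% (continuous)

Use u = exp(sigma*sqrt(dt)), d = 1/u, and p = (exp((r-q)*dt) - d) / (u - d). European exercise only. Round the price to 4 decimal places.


dt = T/N = 0.750000
u = exp(sigma*sqrt(dt)) = 1.296681; d = 1/u = 0.771200
p = (exp((r-q)*dt) - d) / (u - d) = 0.488959
Discount per step: exp(-r*dt) = 0.966813
Stock lattice S(k, i) with i counting down-moves:
  k=0: S(0,0) = 55.0400
  k=1: S(1,0) = 71.3693; S(1,1) = 42.4468
  k=2: S(2,0) = 92.5432; S(2,1) = 55.0400; S(2,2) = 32.7350
Terminal payoffs V(N, i) = max(S_T - K, 0):
  V(2,0) = 37.593188; V(2,1) = 0.090000; V(2,2) = 0.000000
Backward induction: V(k, i) = exp(-r*dt) * [p * V(k+1, i) + (1-p) * V(k+1, i+1)].
  V(1,0) = exp(-r*dt) * [p*37.593188 + (1-p)*0.090000] = 17.815983
  V(1,1) = exp(-r*dt) * [p*0.090000 + (1-p)*0.000000] = 0.042546
  V(0,0) = exp(-r*dt) * [p*17.815983 + (1-p)*0.042546] = 8.443212

Answer: Price = V(0,0) = 8.4432


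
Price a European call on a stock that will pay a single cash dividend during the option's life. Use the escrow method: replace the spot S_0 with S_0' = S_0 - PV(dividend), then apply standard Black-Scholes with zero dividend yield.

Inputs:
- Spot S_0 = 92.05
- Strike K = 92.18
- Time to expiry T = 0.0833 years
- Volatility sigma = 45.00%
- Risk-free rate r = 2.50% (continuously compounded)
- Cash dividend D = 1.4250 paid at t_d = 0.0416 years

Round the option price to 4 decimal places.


Answer: Price = 4.0779

Derivation:
PV(D) = D * exp(-r * t_d) = 1.4250 * 0.99896054 = 1.42351877
S_0' = S_0 - PV(D) = 92.0500 - 1.42351877 = 90.62648123
d1 = (ln(S_0'/K) + (r + sigma^2/2)*T) / (sigma*sqrt(T)) = -0.04989385
d2 = d1 - sigma*sqrt(T) = -0.17977168
exp(-rT) = 0.99791967
N(d1) = 0.48010349; N(d2) = 0.42866591
C = S_0' * N(d1) - K * exp(-rT) * N(d2) = 90.62648123 * 0.48010349 - 92.1800 * 0.99791967 * 0.42866591 = 4.0779


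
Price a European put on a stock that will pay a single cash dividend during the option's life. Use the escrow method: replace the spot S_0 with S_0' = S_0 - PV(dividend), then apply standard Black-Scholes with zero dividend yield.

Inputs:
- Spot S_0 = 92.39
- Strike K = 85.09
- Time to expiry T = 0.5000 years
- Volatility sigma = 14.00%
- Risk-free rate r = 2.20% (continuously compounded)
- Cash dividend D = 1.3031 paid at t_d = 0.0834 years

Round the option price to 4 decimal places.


PV(D) = D * exp(-r * t_d) = 1.3031 * 0.99816688 = 1.30071126
S_0' = S_0 - PV(D) = 92.3900 - 1.30071126 = 91.08928874
d1 = (ln(S_0'/K) + (r + sigma^2/2)*T) / (sigma*sqrt(T)) = 0.84883826
d2 = d1 - sigma*sqrt(T) = 0.74984331
exp(-rT) = 0.98906028
N(-d1) = 0.19798565; N(-d2) = 0.22667454
P = K * exp(-rT) * N(-d2) - S_0' * N(-d1) = 85.0900 * 0.98906028 * 0.22667454 - 91.08928874 * 0.19798565 = 1.0424

Answer: Price = 1.0424


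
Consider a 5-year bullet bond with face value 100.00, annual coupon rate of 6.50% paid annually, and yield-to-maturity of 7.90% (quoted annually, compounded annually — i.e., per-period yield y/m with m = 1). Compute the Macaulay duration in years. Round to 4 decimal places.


Coupon per period c = face * coupon_rate / m = 6.500000
Periods per year m = 1; per-period yield y/m = 0.079000
Number of cashflows N = 5
Cashflows (t years, CF_t, discount factor 1/(1+y/m)^(m*t), PV):
  t = 1.0000: CF_t = 6.500000, DF = 0.926784, PV = 6.024096
  t = 2.0000: CF_t = 6.500000, DF = 0.858929, PV = 5.583037
  t = 3.0000: CF_t = 6.500000, DF = 0.796041, PV = 5.174269
  t = 4.0000: CF_t = 6.500000, DF = 0.737758, PV = 4.795430
  t = 5.0000: CF_t = 106.500000, DF = 0.683743, PV = 72.818610
Price P = sum_t PV_t = 94.395442
Macaulay numerator sum_t t * PV_t:
  t * PV_t at t = 1.0000: 6.024096
  t * PV_t at t = 2.0000: 11.166073
  t * PV_t at t = 3.0000: 15.522808
  t * PV_t at t = 4.0000: 19.181721
  t * PV_t at t = 5.0000: 364.093050
Macaulay duration D = (sum_t t * PV_t) / P = 415.987748 / 94.395442 = 4.406863

Answer: Macaulay duration = 4.4069 years


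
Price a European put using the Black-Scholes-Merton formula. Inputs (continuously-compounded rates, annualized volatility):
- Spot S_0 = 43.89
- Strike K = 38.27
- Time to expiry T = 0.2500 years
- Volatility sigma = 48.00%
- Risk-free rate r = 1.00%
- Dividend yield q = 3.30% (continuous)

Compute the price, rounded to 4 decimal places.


d1 = (ln(S/K) + (r - q + 0.5*sigma^2) * T) / (sigma * sqrt(T)) = 0.66695918
d2 = d1 - sigma * sqrt(T) = 0.42695918
exp(-rT) = 0.99750312; exp(-qT) = 0.99178394
P = K * exp(-rT) * N(-d2) - S_0 * exp(-qT) * N(-d1)
N(-d1) = 0.25239910; N(-d2) = 0.33470453
P = 38.2700 * 0.99750312 * 0.33470453 - 43.8900 * 0.99178394 * 0.25239910 = 1.7904

Answer: Price = 1.7904


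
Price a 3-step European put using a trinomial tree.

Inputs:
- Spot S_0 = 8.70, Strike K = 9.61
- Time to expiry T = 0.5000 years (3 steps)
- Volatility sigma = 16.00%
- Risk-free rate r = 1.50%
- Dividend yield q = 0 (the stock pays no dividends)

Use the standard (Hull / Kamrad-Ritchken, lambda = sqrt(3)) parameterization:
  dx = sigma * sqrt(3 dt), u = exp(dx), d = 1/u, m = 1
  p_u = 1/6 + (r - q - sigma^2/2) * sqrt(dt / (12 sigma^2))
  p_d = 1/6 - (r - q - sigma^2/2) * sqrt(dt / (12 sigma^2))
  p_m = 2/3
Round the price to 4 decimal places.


dt = T/N = 0.166667; dx = sigma*sqrt(3*dt) = 0.113137
u = exp(dx) = 1.119785; d = 1/u = 0.893028
p_u = 0.168287, p_m = 0.666667, p_d = 0.165046
Discount per step: exp(-r*dt) = 0.997503
Stock lattice S(k, j) with j the centered position index:
  k=0: S(0,+0) = 8.7000
  k=1: S(1,-1) = 7.7693; S(1,+0) = 8.7000; S(1,+1) = 9.7421
  k=2: S(2,-2) = 6.9382; S(2,-1) = 7.7693; S(2,+0) = 8.7000; S(2,+1) = 9.7421; S(2,+2) = 10.9091
  k=3: S(3,-3) = 6.1960; S(3,-2) = 6.9382; S(3,-1) = 7.7693; S(3,+0) = 8.7000; S(3,+1) = 9.7421; S(3,+2) = 10.9091; S(3,+3) = 12.2158
Terminal payoffs V(N, j) = max(K - S_T, 0):
  V(3,-3) = 3.413951; V(3,-2) = 2.671755; V(3,-1) = 1.840654; V(3,+0) = 0.910000; V(3,+1) = 0.000000; V(3,+2) = 0.000000; V(3,+3) = 0.000000
Backward induction: V(k, j) = exp(-r*dt) * [p_u * V(k+1, j+1) + p_m * V(k+1, j) + p_d * V(k+1, j-1)]
  V(2,-2) = exp(-r*dt) * [p_u*1.840654 + p_m*2.671755 + p_d*3.413951] = 2.647761
  V(2,-1) = exp(-r*dt) * [p_u*0.910000 + p_m*1.840654 + p_d*2.671755] = 1.816660
  V(2,+0) = exp(-r*dt) * [p_u*0.000000 + p_m*0.910000 + p_d*1.840654] = 0.908186
  V(2,+1) = exp(-r*dt) * [p_u*0.000000 + p_m*0.000000 + p_d*0.910000] = 0.149817
  V(2,+2) = exp(-r*dt) * [p_u*0.000000 + p_m*0.000000 + p_d*0.000000] = 0.000000
  V(1,-1) = exp(-r*dt) * [p_u*0.908186 + p_m*1.816660 + p_d*2.647761] = 1.796449
  V(1,+0) = exp(-r*dt) * [p_u*0.149817 + p_m*0.908186 + p_d*1.816660] = 0.928179
  V(1,+1) = exp(-r*dt) * [p_u*0.000000 + p_m*0.149817 + p_d*0.908186] = 0.249147
  V(0,+0) = exp(-r*dt) * [p_u*0.249147 + p_m*0.928179 + p_d*1.796449] = 0.954822

Answer: Price = V(0,0) = 0.9548


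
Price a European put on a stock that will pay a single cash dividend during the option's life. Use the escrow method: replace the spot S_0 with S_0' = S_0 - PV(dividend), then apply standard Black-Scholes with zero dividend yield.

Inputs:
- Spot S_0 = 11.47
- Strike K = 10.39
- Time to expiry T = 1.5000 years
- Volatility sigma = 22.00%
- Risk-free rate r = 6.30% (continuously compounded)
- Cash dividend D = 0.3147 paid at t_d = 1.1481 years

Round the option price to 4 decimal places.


PV(D) = D * exp(-r * t_d) = 0.3147 * 0.93022359 = 0.29274136
S_0' = S_0 - PV(D) = 11.4700 - 0.29274136 = 11.17725864
d1 = (ln(S_0'/K) + (r + sigma^2/2)*T) / (sigma*sqrt(T)) = 0.75651166
d2 = d1 - sigma*sqrt(T) = 0.48706779
exp(-rT) = 0.90982773
N(-d1) = 0.22467124; N(-d2) = 0.31310515
P = K * exp(-rT) * N(-d2) - S_0' * N(-d1) = 10.3900 * 0.90982773 * 0.31310515 - 11.17725864 * 0.22467124 = 0.4486

Answer: Price = 0.4486


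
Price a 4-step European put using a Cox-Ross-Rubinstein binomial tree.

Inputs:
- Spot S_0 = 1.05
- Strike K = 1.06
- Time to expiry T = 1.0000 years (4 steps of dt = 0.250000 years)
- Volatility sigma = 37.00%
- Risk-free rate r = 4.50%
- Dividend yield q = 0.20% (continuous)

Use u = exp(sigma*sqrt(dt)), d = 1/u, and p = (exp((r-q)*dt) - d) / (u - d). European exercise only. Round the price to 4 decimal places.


Answer: Price = V(0,0) = 0.1272

Derivation:
dt = T/N = 0.250000
u = exp(sigma*sqrt(dt)) = 1.203218; d = 1/u = 0.831104
p = (exp((r-q)*dt) - d) / (u - d) = 0.482926
Discount per step: exp(-r*dt) = 0.988813
Stock lattice S(k, i) with i counting down-moves:
  k=0: S(0,0) = 1.0500
  k=1: S(1,0) = 1.2634; S(1,1) = 0.8727
  k=2: S(2,0) = 1.5201; S(2,1) = 1.0500; S(2,2) = 0.7253
  k=3: S(3,0) = 1.8290; S(3,1) = 1.2634; S(3,2) = 0.8727; S(3,3) = 0.6028
  k=4: S(4,0) = 2.2007; S(4,1) = 1.5201; S(4,2) = 1.0500; S(4,3) = 0.7253; S(4,4) = 0.5010
Terminal payoffs V(N, i) = max(K - S_T, 0):
  V(4,0) = 0.000000; V(4,1) = 0.000000; V(4,2) = 0.010000; V(4,3) = 0.334729; V(4,4) = 0.559030
Backward induction: V(k, i) = exp(-r*dt) * [p * V(k+1, i) + (1-p) * V(k+1, i+1)].
  V(3,0) = exp(-r*dt) * [p*0.000000 + (1-p)*0.000000] = 0.000000
  V(3,1) = exp(-r*dt) * [p*0.000000 + (1-p)*0.010000] = 0.005113
  V(3,2) = exp(-r*dt) * [p*0.010000 + (1-p)*0.334729] = 0.175919
  V(3,3) = exp(-r*dt) * [p*0.334729 + (1-p)*0.559030] = 0.445667
  V(2,0) = exp(-r*dt) * [p*0.000000 + (1-p)*0.005113] = 0.002614
  V(2,1) = exp(-r*dt) * [p*0.005113 + (1-p)*0.175919] = 0.092387
  V(2,2) = exp(-r*dt) * [p*0.175919 + (1-p)*0.445667] = 0.311870
  V(1,0) = exp(-r*dt) * [p*0.002614 + (1-p)*0.092387] = 0.048485
  V(1,1) = exp(-r*dt) * [p*0.092387 + (1-p)*0.311870] = 0.203573
  V(0,0) = exp(-r*dt) * [p*0.048485 + (1-p)*0.203573] = 0.127237


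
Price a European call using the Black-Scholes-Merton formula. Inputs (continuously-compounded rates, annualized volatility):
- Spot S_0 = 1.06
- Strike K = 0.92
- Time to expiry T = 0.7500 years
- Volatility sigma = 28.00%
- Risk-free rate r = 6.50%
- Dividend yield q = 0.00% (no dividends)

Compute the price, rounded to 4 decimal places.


Answer: Price = 0.2125

Derivation:
d1 = (ln(S/K) + (r - q + 0.5*sigma^2) * T) / (sigma * sqrt(T)) = 0.90644205
d2 = d1 - sigma * sqrt(T) = 0.66395494
exp(-rT) = 0.95241920; exp(-qT) = 1.00000000
C = S_0 * exp(-qT) * N(d1) - K * exp(-rT) * N(d2)
N(d1) = 0.81764904; N(d2) = 0.74664042
C = 1.0600 * 1.00000000 * 0.81764904 - 0.9200 * 0.95241920 * 0.74664042 = 0.2125


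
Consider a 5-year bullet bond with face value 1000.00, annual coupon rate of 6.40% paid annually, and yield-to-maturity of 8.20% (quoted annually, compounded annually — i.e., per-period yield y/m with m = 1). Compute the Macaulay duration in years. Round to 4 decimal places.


Answer: Macaulay duration = 4.4094 years

Derivation:
Coupon per period c = face * coupon_rate / m = 64.000000
Periods per year m = 1; per-period yield y/m = 0.082000
Number of cashflows N = 5
Cashflows (t years, CF_t, discount factor 1/(1+y/m)^(m*t), PV):
  t = 1.0000: CF_t = 64.000000, DF = 0.924214, PV = 59.149723
  t = 2.0000: CF_t = 64.000000, DF = 0.854172, PV = 54.667027
  t = 3.0000: CF_t = 64.000000, DF = 0.789438, PV = 50.524054
  t = 4.0000: CF_t = 64.000000, DF = 0.729610, PV = 46.695059
  t = 5.0000: CF_t = 1064.000000, DF = 0.674316, PV = 717.472606
Price P = sum_t PV_t = 928.508469
Macaulay numerator sum_t t * PV_t:
  t * PV_t at t = 1.0000: 59.149723
  t * PV_t at t = 2.0000: 109.334053
  t * PV_t at t = 3.0000: 151.572162
  t * PV_t at t = 4.0000: 186.780237
  t * PV_t at t = 5.0000: 3587.363032
Macaulay duration D = (sum_t t * PV_t) / P = 4094.199208 / 928.508469 = 4.409437


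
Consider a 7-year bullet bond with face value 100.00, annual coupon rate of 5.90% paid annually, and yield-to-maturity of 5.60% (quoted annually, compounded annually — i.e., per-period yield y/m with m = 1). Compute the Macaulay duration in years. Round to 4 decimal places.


Answer: Macaulay duration = 5.9430 years

Derivation:
Coupon per period c = face * coupon_rate / m = 5.900000
Periods per year m = 1; per-period yield y/m = 0.056000
Number of cashflows N = 7
Cashflows (t years, CF_t, discount factor 1/(1+y/m)^(m*t), PV):
  t = 1.0000: CF_t = 5.900000, DF = 0.946970, PV = 5.587121
  t = 2.0000: CF_t = 5.900000, DF = 0.896752, PV = 5.290834
  t = 3.0000: CF_t = 5.900000, DF = 0.849197, PV = 5.010260
  t = 4.0000: CF_t = 5.900000, DF = 0.804163, PV = 4.744564
  t = 5.0000: CF_t = 5.900000, DF = 0.761518, PV = 4.492959
  t = 6.0000: CF_t = 5.900000, DF = 0.721135, PV = 4.254696
  t = 7.0000: CF_t = 105.900000, DF = 0.682893, PV = 72.318354
Price P = sum_t PV_t = 101.698788
Macaulay numerator sum_t t * PV_t:
  t * PV_t at t = 1.0000: 5.587121
  t * PV_t at t = 2.0000: 10.581669
  t * PV_t at t = 3.0000: 15.030780
  t * PV_t at t = 4.0000: 18.978257
  t * PV_t at t = 5.0000: 22.464793
  t * PV_t at t = 6.0000: 25.528174
  t * PV_t at t = 7.0000: 506.228478
Macaulay duration D = (sum_t t * PV_t) / P = 604.399272 / 101.698788 = 5.943033


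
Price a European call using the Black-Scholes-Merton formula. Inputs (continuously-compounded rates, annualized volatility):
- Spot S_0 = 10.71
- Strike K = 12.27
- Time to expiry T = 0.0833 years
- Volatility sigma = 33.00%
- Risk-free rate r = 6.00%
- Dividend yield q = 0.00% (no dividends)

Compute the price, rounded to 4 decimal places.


d1 = (ln(S/K) + (r - q + 0.5*sigma^2) * T) / (sigma * sqrt(T)) = -1.32760105
d2 = d1 - sigma * sqrt(T) = -1.42284479
exp(-rT) = 0.99501447; exp(-qT) = 1.00000000
C = S_0 * exp(-qT) * N(d1) - K * exp(-rT) * N(d2)
N(d1) = 0.09215497; N(d2) = 0.07739058
C = 10.7100 * 1.00000000 * 0.09215497 - 12.2700 * 0.99501447 * 0.07739058 = 0.0421

Answer: Price = 0.0421


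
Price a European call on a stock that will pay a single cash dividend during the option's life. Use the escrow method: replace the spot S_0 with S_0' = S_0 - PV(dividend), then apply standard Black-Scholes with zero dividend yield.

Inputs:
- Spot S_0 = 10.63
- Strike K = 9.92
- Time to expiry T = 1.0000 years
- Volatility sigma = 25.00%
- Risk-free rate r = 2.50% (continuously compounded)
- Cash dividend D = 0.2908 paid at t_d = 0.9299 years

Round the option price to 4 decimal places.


Answer: Price = 1.3666

Derivation:
PV(D) = D * exp(-r * t_d) = 0.2908 * 0.97702064 = 0.28411760
S_0' = S_0 - PV(D) = 10.6300 - 0.28411760 = 10.34588240
d1 = (ln(S_0'/K) + (r + sigma^2/2)*T) / (sigma*sqrt(T)) = 0.39314273
d2 = d1 - sigma*sqrt(T) = 0.14314273
exp(-rT) = 0.97530991
N(d1) = 0.65289297; N(d2) = 0.55691127
C = S_0' * N(d1) - K * exp(-rT) * N(d2) = 10.34588240 * 0.65289297 - 9.9200 * 0.97530991 * 0.55691127 = 1.3666


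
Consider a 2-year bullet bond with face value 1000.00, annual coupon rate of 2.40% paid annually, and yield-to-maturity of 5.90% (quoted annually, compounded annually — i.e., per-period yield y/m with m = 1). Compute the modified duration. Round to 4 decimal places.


Coupon per period c = face * coupon_rate / m = 24.000000
Periods per year m = 1; per-period yield y/m = 0.059000
Number of cashflows N = 2
Cashflows (t years, CF_t, discount factor 1/(1+y/m)^(m*t), PV):
  t = 1.0000: CF_t = 24.000000, DF = 0.944287, PV = 22.662890
  t = 2.0000: CF_t = 1024.000000, DF = 0.891678, PV = 913.078331
Price P = sum_t PV_t = 935.741221
First compute Macaulay numerator sum_t t * PV_t:
  t * PV_t at t = 1.0000: 22.662890
  t * PV_t at t = 2.0000: 1826.156662
Macaulay duration D = 1848.819552 / 935.741221 = 1.975781
Modified duration = D / (1 + y/m) = 1.975781 / (1 + 0.059000) = 1.865704

Answer: Modified duration = 1.8657


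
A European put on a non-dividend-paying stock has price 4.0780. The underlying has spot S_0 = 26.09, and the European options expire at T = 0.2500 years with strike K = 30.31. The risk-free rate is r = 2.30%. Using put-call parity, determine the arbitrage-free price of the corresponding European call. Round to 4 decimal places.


Answer: Call price = 0.0318

Derivation:
Put-call parity: C - P = S_0 * exp(-qT) - K * exp(-rT).
S_0 * exp(-qT) = 26.0900 * 1.00000000 = 26.09000000
K * exp(-rT) = 30.3100 * 0.99426650 = 30.13621760
C = P + S*exp(-qT) - K*exp(-rT)
C = 4.0780 + 26.09000000 - 30.13621760 = 0.0318


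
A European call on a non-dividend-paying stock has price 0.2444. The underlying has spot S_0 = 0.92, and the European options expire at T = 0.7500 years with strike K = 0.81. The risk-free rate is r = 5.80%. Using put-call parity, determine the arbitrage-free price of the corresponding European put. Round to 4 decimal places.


Put-call parity: C - P = S_0 * exp(-qT) - K * exp(-rT).
S_0 * exp(-qT) = 0.9200 * 1.00000000 = 0.92000000
K * exp(-rT) = 0.8100 * 0.95743255 = 0.77552037
P = C - S*exp(-qT) + K*exp(-rT)
P = 0.2444 - 0.92000000 + 0.77552037 = 0.0999

Answer: Put price = 0.0999


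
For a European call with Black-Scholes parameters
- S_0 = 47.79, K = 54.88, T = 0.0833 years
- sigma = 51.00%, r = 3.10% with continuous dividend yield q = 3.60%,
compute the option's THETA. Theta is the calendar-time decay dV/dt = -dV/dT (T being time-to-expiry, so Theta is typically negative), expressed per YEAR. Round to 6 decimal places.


Answer: Theta = -11.445131

Derivation:
d1 = -0.8690242065; d2 = -1.0162190773
phi(d1) = 0.2734763674; exp(-qT) = 0.9970056919; exp(-rT) = 0.9974210313
Theta = -S*exp(-qT)*phi(d1)*sigma/(2*sqrt(T)) - r*K*exp(-rT)*N(d2) + q*S*exp(-qT)*N(d1)
N(d1) = 0.1924169454; N(d2) = 0.1547625369; sqrt(T) = 0.2886173938
Term 1 = -47.7900 * 0.9970056919 * 0.2734763674 * 0.5100 / (2 * 0.2886173938) = -11.5125664637
Term 2 = -0.0310 * 54.8800 * 0.9974210313 * 0.1547625369 = -0.2626153807
Term 3 = 0.0360 * 47.7900 * 0.9970056919 * 0.1924169454 = 0.3300505684
Theta = -11.5125664637 + (-0.2626153807) + (0.3300505684) = -11.445131


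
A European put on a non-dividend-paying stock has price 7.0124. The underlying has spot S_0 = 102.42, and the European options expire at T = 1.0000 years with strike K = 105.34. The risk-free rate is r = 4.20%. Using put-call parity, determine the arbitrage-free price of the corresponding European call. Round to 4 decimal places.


Put-call parity: C - P = S_0 * exp(-qT) - K * exp(-rT).
S_0 * exp(-qT) = 102.4200 * 1.00000000 = 102.42000000
K * exp(-rT) = 105.3400 * 0.95886978 = 101.00734269
C = P + S*exp(-qT) - K*exp(-rT)
C = 7.0124 + 102.42000000 - 101.00734269 = 8.4251

Answer: Call price = 8.4251


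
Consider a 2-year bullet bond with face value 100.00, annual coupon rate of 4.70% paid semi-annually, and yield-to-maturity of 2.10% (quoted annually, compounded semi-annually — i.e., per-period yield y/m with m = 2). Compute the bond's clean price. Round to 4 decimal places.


Coupon per period c = face * coupon_rate / m = 2.350000
Periods per year m = 2; per-period yield y/m = 0.010500
Number of cashflows N = 4
Cashflows (t years, CF_t, discount factor 1/(1+y/m)^(m*t), PV):
  t = 0.5000: CF_t = 2.350000, DF = 0.989609, PV = 2.325581
  t = 1.0000: CF_t = 2.350000, DF = 0.979326, PV = 2.301417
  t = 1.5000: CF_t = 2.350000, DF = 0.969150, PV = 2.277503
  t = 2.0000: CF_t = 102.350000, DF = 0.959080, PV = 98.161814
Price P = sum_t PV_t = 105.066315

Answer: Price = 105.0663


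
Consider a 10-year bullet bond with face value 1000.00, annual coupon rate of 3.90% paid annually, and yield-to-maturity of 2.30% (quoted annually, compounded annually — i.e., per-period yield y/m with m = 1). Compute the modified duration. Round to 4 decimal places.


Coupon per period c = face * coupon_rate / m = 39.000000
Periods per year m = 1; per-period yield y/m = 0.023000
Number of cashflows N = 10
Cashflows (t years, CF_t, discount factor 1/(1+y/m)^(m*t), PV):
  t = 1.0000: CF_t = 39.000000, DF = 0.977517, PV = 38.123167
  t = 2.0000: CF_t = 39.000000, DF = 0.955540, PV = 37.266048
  t = 3.0000: CF_t = 39.000000, DF = 0.934056, PV = 36.428199
  t = 4.0000: CF_t = 39.000000, DF = 0.913056, PV = 35.609188
  t = 5.0000: CF_t = 39.000000, DF = 0.892528, PV = 34.808591
  t = 6.0000: CF_t = 39.000000, DF = 0.872461, PV = 34.025993
  t = 7.0000: CF_t = 39.000000, DF = 0.852846, PV = 33.260990
  t = 8.0000: CF_t = 39.000000, DF = 0.833671, PV = 32.513187
  t = 9.0000: CF_t = 39.000000, DF = 0.814928, PV = 31.782196
  t = 10.0000: CF_t = 1039.000000, DF = 0.796606, PV = 827.673805
Price P = sum_t PV_t = 1141.491364
First compute Macaulay numerator sum_t t * PV_t:
  t * PV_t at t = 1.0000: 38.123167
  t * PV_t at t = 2.0000: 74.532096
  t * PV_t at t = 3.0000: 109.284598
  t * PV_t at t = 4.0000: 142.436753
  t * PV_t at t = 5.0000: 174.042953
  t * PV_t at t = 6.0000: 204.155956
  t * PV_t at t = 7.0000: 232.826930
  t * PV_t at t = 8.0000: 260.105493
  t * PV_t at t = 9.0000: 286.039765
  t * PV_t at t = 10.0000: 8276.738050
Macaulay duration D = 9798.285761 / 1141.491364 = 8.583758
Modified duration = D / (1 + y/m) = 8.583758 / (1 + 0.023000) = 8.390770

Answer: Modified duration = 8.3908


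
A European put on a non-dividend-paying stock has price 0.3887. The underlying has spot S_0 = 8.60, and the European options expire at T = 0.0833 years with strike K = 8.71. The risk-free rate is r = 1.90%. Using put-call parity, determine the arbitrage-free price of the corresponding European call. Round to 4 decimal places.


Answer: Call price = 0.2925

Derivation:
Put-call parity: C - P = S_0 * exp(-qT) - K * exp(-rT).
S_0 * exp(-qT) = 8.6000 * 1.00000000 = 8.60000000
K * exp(-rT) = 8.7100 * 0.99841855 = 8.69622559
C = P + S*exp(-qT) - K*exp(-rT)
C = 0.3887 + 8.60000000 - 8.69622559 = 0.2925


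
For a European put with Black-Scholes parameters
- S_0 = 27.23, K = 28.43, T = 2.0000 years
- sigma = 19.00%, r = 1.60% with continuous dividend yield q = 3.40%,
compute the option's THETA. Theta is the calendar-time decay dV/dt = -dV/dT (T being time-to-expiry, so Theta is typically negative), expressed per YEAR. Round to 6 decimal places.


Answer: Theta = -0.867179

Derivation:
d1 = -0.1601247734; d2 = -0.4288253502
phi(d1) = 0.3938604955; exp(-qT) = 0.9342604736; exp(-rT) = 0.9685065821
Theta = -S*exp(-qT)*phi(d1)*sigma/(2*sqrt(T)) + r*K*exp(-rT)*N(-d2) - q*S*exp(-qT)*N(-d1)
N(-d1) = 0.5636086067; N(-d2) = 0.6659748355; sqrt(T) = 1.4142135624
Term 1 = -27.2300 * 0.9342604736 * 0.3938604955 * 0.1900 / (2 * 1.4142135624) = -0.6730799394
Term 2 = 0.0160 * 28.4300 * 0.9685065821 * 0.6659748355 = 0.2933980602
Term 3 = -0.0340 * 27.2300 * 0.9342604736 * 0.5636086067 = -0.4874972275
Theta = -0.6730799394 + (0.2933980602) + (-0.4874972275) = -0.867179


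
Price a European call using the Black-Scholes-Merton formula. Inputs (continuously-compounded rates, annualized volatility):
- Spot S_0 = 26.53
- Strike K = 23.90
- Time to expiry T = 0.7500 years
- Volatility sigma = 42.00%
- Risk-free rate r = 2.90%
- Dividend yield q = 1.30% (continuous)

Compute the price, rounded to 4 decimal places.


Answer: Price = 5.2062

Derivation:
d1 = (ln(S/K) + (r - q + 0.5*sigma^2) * T) / (sigma * sqrt(T)) = 0.50187604
d2 = d1 - sigma * sqrt(T) = 0.13814537
exp(-rT) = 0.97848483; exp(-qT) = 0.99029738
C = S_0 * exp(-qT) * N(d1) - K * exp(-rT) * N(d2)
N(d1) = 0.69212264; N(d2) = 0.55493724
C = 26.5300 * 0.99029738 * 0.69212264 - 23.9000 * 0.97848483 * 0.55493724 = 5.2062


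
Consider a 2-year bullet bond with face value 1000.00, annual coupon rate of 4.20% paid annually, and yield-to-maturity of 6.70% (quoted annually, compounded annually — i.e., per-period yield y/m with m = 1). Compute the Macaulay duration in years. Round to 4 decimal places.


Coupon per period c = face * coupon_rate / m = 42.000000
Periods per year m = 1; per-period yield y/m = 0.067000
Number of cashflows N = 2
Cashflows (t years, CF_t, discount factor 1/(1+y/m)^(m*t), PV):
  t = 1.0000: CF_t = 42.000000, DF = 0.937207, PV = 39.362699
  t = 2.0000: CF_t = 1042.000000, DF = 0.878357, PV = 915.248193
Price P = sum_t PV_t = 954.610892
Macaulay numerator sum_t t * PV_t:
  t * PV_t at t = 1.0000: 39.362699
  t * PV_t at t = 2.0000: 1830.496386
Macaulay duration D = (sum_t t * PV_t) / P = 1869.859085 / 954.610892 = 1.958766

Answer: Macaulay duration = 1.9588 years


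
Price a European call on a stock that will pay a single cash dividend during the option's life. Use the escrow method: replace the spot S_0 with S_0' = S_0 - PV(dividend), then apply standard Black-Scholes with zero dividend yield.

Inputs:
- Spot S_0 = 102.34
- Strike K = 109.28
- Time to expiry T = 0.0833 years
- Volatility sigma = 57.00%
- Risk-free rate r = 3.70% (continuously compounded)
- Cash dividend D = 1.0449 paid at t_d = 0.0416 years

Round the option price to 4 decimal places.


Answer: Price = 3.7295

Derivation:
PV(D) = D * exp(-r * t_d) = 1.0449 * 0.99846198 = 1.04329293
S_0' = S_0 - PV(D) = 102.3400 - 1.04329293 = 101.29670707
d1 = (ln(S_0'/K) + (r + sigma^2/2)*T) / (sigma*sqrt(T)) = -0.36012776
d2 = d1 - sigma*sqrt(T) = -0.52463967
exp(-rT) = 0.99692264
N(d1) = 0.35937580; N(d2) = 0.29991685
C = S_0' * N(d1) - K * exp(-rT) * N(d2) = 101.29670707 * 0.35937580 - 109.2800 * 0.99692264 * 0.29991685 = 3.7295


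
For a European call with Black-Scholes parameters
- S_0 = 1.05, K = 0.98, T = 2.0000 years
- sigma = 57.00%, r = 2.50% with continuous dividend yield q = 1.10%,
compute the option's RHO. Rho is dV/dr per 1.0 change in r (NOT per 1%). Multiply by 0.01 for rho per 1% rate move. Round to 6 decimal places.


d1 = 0.5233742287; d2 = -0.2827275018
phi(d1) = 0.3478796039; exp(-qT) = 0.9782402351; exp(-rT) = 0.9512294245
N(d2) = 0.3886928663
Rho = K*T*exp(-rT)*N(d2) = 0.9800 * 2.0000 * 0.9512294245 * 0.3886928663 = 0.724683

Answer: Rho = 0.724683


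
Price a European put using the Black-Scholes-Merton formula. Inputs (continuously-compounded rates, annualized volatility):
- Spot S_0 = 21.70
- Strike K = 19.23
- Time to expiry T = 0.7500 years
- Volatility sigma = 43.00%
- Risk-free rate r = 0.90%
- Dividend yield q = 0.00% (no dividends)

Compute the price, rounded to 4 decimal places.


Answer: Price = 1.8865

Derivation:
d1 = (ln(S/K) + (r - q + 0.5*sigma^2) * T) / (sigma * sqrt(T)) = 0.52882116
d2 = d1 - sigma * sqrt(T) = 0.15643024
exp(-rT) = 0.99327273; exp(-qT) = 1.00000000
P = K * exp(-rT) * N(-d2) - S_0 * exp(-qT) * N(-d1)
N(-d1) = 0.29846476; N(-d2) = 0.43784695
P = 19.2300 * 0.99327273 * 0.43784695 - 21.7000 * 1.00000000 * 0.29846476 = 1.8865


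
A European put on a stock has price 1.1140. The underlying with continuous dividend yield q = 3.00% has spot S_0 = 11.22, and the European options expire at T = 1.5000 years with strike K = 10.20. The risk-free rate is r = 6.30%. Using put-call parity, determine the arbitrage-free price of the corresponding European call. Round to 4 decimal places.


Answer: Call price = 2.5600

Derivation:
Put-call parity: C - P = S_0 * exp(-qT) - K * exp(-rT).
S_0 * exp(-qT) = 11.2200 * 0.95599748 = 10.72629175
K * exp(-rT) = 10.2000 * 0.90982773 = 9.28024289
C = P + S*exp(-qT) - K*exp(-rT)
C = 1.1140 + 10.72629175 - 9.28024289 = 2.5600


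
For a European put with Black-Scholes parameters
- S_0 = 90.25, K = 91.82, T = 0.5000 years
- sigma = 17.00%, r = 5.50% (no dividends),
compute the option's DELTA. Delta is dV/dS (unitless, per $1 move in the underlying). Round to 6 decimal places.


Answer: Delta = -0.442197

Derivation:
d1 = 0.1454016053; d2 = 0.0251934525
phi(d1) = 0.3947473470; exp(-qT) = 1.0000000000; exp(-rT) = 0.9728746826
N(-d1) = 0.4421968986
Delta = -exp(-qT) * N(-d1) = -1.0000000000 * 0.4421968986 = -0.442197


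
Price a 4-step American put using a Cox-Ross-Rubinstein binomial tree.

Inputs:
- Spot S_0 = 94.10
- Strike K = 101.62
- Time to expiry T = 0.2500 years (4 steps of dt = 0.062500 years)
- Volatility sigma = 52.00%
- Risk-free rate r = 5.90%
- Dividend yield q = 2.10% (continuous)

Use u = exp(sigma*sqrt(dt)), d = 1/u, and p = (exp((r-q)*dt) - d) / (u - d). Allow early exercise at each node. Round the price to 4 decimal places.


Answer: Price = V(0,0) = 14.1889

Derivation:
dt = T/N = 0.062500
u = exp(sigma*sqrt(dt)) = 1.138828; d = 1/u = 0.878095
p = (exp((r-q)*dt) - d) / (u - d) = 0.476665
Discount per step: exp(-r*dt) = 0.996319
Stock lattice S(k, i) with i counting down-moves:
  k=0: S(0,0) = 94.1000
  k=1: S(1,0) = 107.1638; S(1,1) = 82.6288
  k=2: S(2,0) = 122.0411; S(2,1) = 94.1000; S(2,2) = 72.5560
  k=3: S(3,0) = 138.9839; S(3,1) = 107.1638; S(3,2) = 82.6288; S(3,3) = 63.7111
  k=4: S(4,0) = 158.2788; S(4,1) = 122.0411; S(4,2) = 94.1000; S(4,3) = 72.5560; S(4,4) = 55.9444
Terminal payoffs V(N, i) = max(K - S_T, 0):
  V(4,0) = 0.000000; V(4,1) = 0.000000; V(4,2) = 7.520000; V(4,3) = 29.064046; V(4,4) = 45.675616
Backward induction: V(k, i) = exp(-r*dt) * [p * V(k+1, i) + (1-p) * V(k+1, i+1)]; then take max(V_cont, immediate exercise) for American.
  V(3,0) = exp(-r*dt) * [p*0.000000 + (1-p)*0.000000] = 0.000000; exercise = 0.000000; V(3,0) = max -> 0.000000
  V(3,1) = exp(-r*dt) * [p*0.000000 + (1-p)*7.520000] = 3.920990; exercise = 0.000000; V(3,1) = max -> 3.920990
  V(3,2) = exp(-r*dt) * [p*7.520000 + (1-p)*29.064046] = 18.725565; exercise = 18.991220; V(3,2) = max -> 18.991220
  V(3,3) = exp(-r*dt) * [p*29.064046 + (1-p)*45.675616] = 37.618480; exercise = 37.908948; V(3,3) = max -> 37.908948
  V(2,0) = exp(-r*dt) * [p*0.000000 + (1-p)*3.920990] = 2.044437; exercise = 0.000000; V(2,0) = max -> 2.044437
  V(2,1) = exp(-r*dt) * [p*3.920990 + (1-p)*18.991220] = 11.764301; exercise = 7.520000; V(2,1) = max -> 11.764301
  V(2,2) = exp(-r*dt) * [p*18.991220 + (1-p)*37.908948] = 28.785179; exercise = 29.064046; V(2,2) = max -> 29.064046
  V(1,0) = exp(-r*dt) * [p*2.044437 + (1-p)*11.764301] = 7.104930; exercise = 0.000000; V(1,0) = max -> 7.104930
  V(1,1) = exp(-r*dt) * [p*11.764301 + (1-p)*29.064046] = 20.741231; exercise = 18.991220; V(1,1) = max -> 20.741231
  V(0,0) = exp(-r*dt) * [p*7.104930 + (1-p)*20.741231] = 14.188859; exercise = 7.520000; V(0,0) = max -> 14.188859


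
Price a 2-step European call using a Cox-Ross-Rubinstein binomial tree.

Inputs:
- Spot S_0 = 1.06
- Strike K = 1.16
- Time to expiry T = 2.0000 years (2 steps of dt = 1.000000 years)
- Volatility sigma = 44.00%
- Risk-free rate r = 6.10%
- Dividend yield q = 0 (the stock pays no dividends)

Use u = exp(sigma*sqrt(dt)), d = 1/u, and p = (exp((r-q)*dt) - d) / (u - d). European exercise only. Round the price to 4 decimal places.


Answer: Price = V(0,0) = 0.2625

Derivation:
dt = T/N = 1.000000
u = exp(sigma*sqrt(dt)) = 1.552707; d = 1/u = 0.644036
p = (exp((r-q)*dt) - d) / (u - d) = 0.460962
Discount per step: exp(-r*dt) = 0.940823
Stock lattice S(k, i) with i counting down-moves:
  k=0: S(0,0) = 1.0600
  k=1: S(1,0) = 1.6459; S(1,1) = 0.6827
  k=2: S(2,0) = 2.5556; S(2,1) = 1.0600; S(2,2) = 0.4397
Terminal payoffs V(N, i) = max(S_T - K, 0):
  V(2,0) = 1.395554; V(2,1) = 0.000000; V(2,2) = 0.000000
Backward induction: V(k, i) = exp(-r*dt) * [p * V(k+1, i) + (1-p) * V(k+1, i+1)].
  V(1,0) = exp(-r*dt) * [p*1.395554 + (1-p)*0.000000] = 0.605229
  V(1,1) = exp(-r*dt) * [p*0.000000 + (1-p)*0.000000] = 0.000000
  V(0,0) = exp(-r*dt) * [p*0.605229 + (1-p)*0.000000] = 0.262478


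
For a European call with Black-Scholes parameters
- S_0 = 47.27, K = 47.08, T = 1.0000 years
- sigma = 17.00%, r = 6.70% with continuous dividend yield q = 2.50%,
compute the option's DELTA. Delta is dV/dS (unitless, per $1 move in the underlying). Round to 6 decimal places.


d1 = 0.3557503671; d2 = 0.1857503671
phi(d1) = 0.3744796955; exp(-qT) = 0.9753099120; exp(-rT) = 0.9351952013
N(d1) = 0.6389862391
Delta = exp(-qT) * N(d1) = 0.9753099120 * 0.6389862391 = 0.623210

Answer: Delta = 0.623210


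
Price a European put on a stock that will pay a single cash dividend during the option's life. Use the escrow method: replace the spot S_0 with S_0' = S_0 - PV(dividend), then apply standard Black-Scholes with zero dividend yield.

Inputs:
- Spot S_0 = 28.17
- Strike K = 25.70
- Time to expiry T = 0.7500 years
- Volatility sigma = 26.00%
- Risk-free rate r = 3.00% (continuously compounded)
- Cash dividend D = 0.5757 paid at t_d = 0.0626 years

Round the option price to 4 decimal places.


PV(D) = D * exp(-r * t_d) = 0.5757 * 0.99812376 = 0.57461985
S_0' = S_0 - PV(D) = 28.1700 - 0.57461985 = 27.59538015
d1 = (ln(S_0'/K) + (r + sigma^2/2)*T) / (sigma*sqrt(T)) = 0.52853033
d2 = d1 - sigma*sqrt(T) = 0.30336373
exp(-rT) = 0.97775124
N(-d1) = 0.29856565; N(-d2) = 0.38080634
P = K * exp(-rT) * N(-d2) - S_0' * N(-d1) = 25.7000 * 0.97775124 * 0.38080634 - 27.59538015 * 0.29856565 = 1.3299

Answer: Price = 1.3299


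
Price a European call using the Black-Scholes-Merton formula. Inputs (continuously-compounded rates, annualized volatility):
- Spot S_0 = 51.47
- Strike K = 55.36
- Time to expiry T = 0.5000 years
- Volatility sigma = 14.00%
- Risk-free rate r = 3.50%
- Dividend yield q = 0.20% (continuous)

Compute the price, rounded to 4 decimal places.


d1 = (ln(S/K) + (r - q + 0.5*sigma^2) * T) / (sigma * sqrt(T)) = -0.51980629
d2 = d1 - sigma * sqrt(T) = -0.61880124
exp(-rT) = 0.98265224; exp(-qT) = 0.99900050
C = S_0 * exp(-qT) * N(d1) - K * exp(-rT) * N(d2)
N(d1) = 0.30159930; N(d2) = 0.26802365
C = 51.4700 * 0.99900050 * 0.30159930 - 55.3600 * 0.98265224 * 0.26802365 = 0.9274

Answer: Price = 0.9274


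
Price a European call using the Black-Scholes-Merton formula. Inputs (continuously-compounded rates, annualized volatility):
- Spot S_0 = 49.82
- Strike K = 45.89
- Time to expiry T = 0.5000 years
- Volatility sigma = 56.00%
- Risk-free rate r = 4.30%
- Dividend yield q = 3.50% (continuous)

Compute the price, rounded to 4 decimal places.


d1 = (ln(S/K) + (r - q + 0.5*sigma^2) * T) / (sigma * sqrt(T)) = 0.41560020
d2 = d1 - sigma * sqrt(T) = 0.01962040
exp(-rT) = 0.97872948; exp(-qT) = 0.98265224
C = S_0 * exp(-qT) * N(d1) - K * exp(-rT) * N(d2)
N(d1) = 0.66114871; N(d2) = 0.50782690
C = 49.8200 * 0.98265224 * 0.66114871 - 45.8900 * 0.97872948 * 0.50782690 = 9.5585

Answer: Price = 9.5585


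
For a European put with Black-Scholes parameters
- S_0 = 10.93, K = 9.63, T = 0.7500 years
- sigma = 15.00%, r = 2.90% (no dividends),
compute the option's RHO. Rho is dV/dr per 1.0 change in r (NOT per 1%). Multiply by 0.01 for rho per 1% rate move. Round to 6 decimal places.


d1 = 1.2071668698; d2 = 1.0772630592
phi(d1) = 0.1925182241; exp(-qT) = 1.0000000000; exp(-rT) = 0.9784848257
N(-d2) = 0.1406813803
Rho = -K*T*exp(-rT)*N(-d2) = -9.6300 * 0.7500 * 0.9784848257 * 0.1406813803 = -0.994210

Answer: Rho = -0.994210


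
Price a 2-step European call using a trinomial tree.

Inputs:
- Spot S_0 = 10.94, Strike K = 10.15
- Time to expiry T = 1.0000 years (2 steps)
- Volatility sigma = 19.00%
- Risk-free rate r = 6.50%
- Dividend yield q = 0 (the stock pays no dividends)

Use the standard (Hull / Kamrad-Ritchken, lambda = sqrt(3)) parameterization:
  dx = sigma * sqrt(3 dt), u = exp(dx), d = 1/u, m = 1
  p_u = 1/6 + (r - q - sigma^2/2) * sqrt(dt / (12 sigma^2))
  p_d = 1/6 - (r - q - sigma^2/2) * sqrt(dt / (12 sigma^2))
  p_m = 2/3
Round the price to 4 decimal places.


Answer: Price = V(0,0) = 1.6795

Derivation:
dt = T/N = 0.500000; dx = sigma*sqrt(3*dt) = 0.232702
u = exp(dx) = 1.262005; d = 1/u = 0.792390
p_u = 0.217107, p_m = 0.666667, p_d = 0.116227
Discount per step: exp(-r*dt) = 0.968022
Stock lattice S(k, j) with j the centered position index:
  k=0: S(0,+0) = 10.9400
  k=1: S(1,-1) = 8.6687; S(1,+0) = 10.9400; S(1,+1) = 13.8063
  k=2: S(2,-2) = 6.8690; S(2,-1) = 8.6687; S(2,+0) = 10.9400; S(2,+1) = 13.8063; S(2,+2) = 17.4237
Terminal payoffs V(N, j) = max(S_T - K, 0):
  V(2,-2) = 0.000000; V(2,-1) = 0.000000; V(2,+0) = 0.790000; V(2,+1) = 3.656332; V(2,+2) = 7.273656
Backward induction: V(k, j) = exp(-r*dt) * [p_u * V(k+1, j+1) + p_m * V(k+1, j) + p_d * V(k+1, j-1)]
  V(1,-1) = exp(-r*dt) * [p_u*0.790000 + p_m*0.000000 + p_d*0.000000] = 0.166030
  V(1,+0) = exp(-r*dt) * [p_u*3.656332 + p_m*0.790000 + p_d*0.000000] = 1.278255
  V(1,+1) = exp(-r*dt) * [p_u*7.273656 + p_m*3.656332 + p_d*0.790000] = 3.977153
  V(0,+0) = exp(-r*dt) * [p_u*3.977153 + p_m*1.278255 + p_d*0.166030] = 1.679455
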